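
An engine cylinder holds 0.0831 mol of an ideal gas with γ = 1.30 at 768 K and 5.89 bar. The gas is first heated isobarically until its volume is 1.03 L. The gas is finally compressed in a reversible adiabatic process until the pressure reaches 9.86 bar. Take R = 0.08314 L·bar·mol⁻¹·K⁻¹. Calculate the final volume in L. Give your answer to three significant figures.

V₃ ≈ 0.693 L

From PV = nRT: V₁ = nRT₁/P₁ = 0.9009 L.
Isobaric, so V/T is constant: P₂ = P₁; T₂ = T₁·(V₂/V₁) = 878.1 K.
Reversible adiabatic, γ = 1.30: T₃ = T₂·(P₃/P₂)^((γ−1)/γ) = 989.0 K; V₃ = V₂·(P₂/P₃)^(1/γ) = 0.6930 L.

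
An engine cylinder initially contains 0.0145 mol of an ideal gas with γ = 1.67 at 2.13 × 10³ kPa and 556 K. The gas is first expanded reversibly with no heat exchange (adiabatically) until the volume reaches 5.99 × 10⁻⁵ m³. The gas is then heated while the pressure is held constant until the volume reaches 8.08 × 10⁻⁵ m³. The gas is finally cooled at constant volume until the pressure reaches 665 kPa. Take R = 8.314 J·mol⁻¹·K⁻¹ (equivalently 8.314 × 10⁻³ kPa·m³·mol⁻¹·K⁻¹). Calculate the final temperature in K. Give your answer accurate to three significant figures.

From PV = nRT: V₁ = nRT₁/P₁ = 3.147e-05 m³.
Adiabatic (γ = 1.67), T V^(γ−1) and P V^γ constant: T₂ = T₁·(V₁/V₂)^(γ−1) = 361.2 K; P₂ = P₁·(V₁/V₂)^γ = 727.0 kPa.
Isobaric, so V/T is constant: P₃ = P₂; T₃ = T₂·(V₃/V₂) = 487.3 K.
V constant ⇒ P ∝ T: V₄ = V₃; T₄ = T₃·(P₄/P₃) = 445.7 K.

T₄ ≈ 446 K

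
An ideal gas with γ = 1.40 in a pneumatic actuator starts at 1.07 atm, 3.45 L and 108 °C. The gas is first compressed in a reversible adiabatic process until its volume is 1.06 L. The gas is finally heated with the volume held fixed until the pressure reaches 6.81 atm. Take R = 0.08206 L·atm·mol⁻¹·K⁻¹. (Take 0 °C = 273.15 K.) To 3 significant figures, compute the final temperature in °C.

Convert: T₁ = 381.1 K.
Reversible adiabatic, γ = 1.40: T₂ = T₁·(V₁/V₂)^(γ−1) = 611.1 K; P₂ = P₁·(V₁/V₂)^γ = 5.583 atm.
V constant ⇒ P ∝ T: V₃ = V₂; T₃ = T₂·(P₃/P₂) = 745.3 K.

T₃ ≈ 472 °C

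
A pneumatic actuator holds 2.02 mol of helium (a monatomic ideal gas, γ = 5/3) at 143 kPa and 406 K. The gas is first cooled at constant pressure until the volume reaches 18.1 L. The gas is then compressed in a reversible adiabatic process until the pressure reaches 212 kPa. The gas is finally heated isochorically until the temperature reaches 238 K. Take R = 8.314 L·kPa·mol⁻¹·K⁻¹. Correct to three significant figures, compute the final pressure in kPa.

P₄ ≈ 280 kPa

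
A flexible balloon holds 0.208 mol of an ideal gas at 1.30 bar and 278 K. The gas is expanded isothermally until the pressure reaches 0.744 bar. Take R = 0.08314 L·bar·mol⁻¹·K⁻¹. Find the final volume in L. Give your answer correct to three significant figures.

V₂ ≈ 6.46 L

From PV = nRT: V₁ = nRT₁/P₁ = 3.698 L.
T constant ⇒ Boyle's law P V = const: T₂ = T₁; V₂ = V₁·(P₁/P₂) = 6.462 L.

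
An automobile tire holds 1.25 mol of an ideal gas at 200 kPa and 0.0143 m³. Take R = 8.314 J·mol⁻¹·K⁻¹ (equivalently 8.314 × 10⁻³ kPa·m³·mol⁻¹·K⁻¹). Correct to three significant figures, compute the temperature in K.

T ≈ 275 K

PV = nRT ⇒ T = PV/(nR) = (200 × 0.0143) / (1.25 × 8.314 × 10⁻³)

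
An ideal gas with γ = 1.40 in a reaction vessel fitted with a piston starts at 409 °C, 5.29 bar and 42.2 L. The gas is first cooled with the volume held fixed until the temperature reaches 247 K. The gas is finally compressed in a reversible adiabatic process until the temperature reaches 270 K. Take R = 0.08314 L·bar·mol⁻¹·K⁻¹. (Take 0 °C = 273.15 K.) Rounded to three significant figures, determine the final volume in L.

V₃ ≈ 33.8 L

Convert: T₁ = 682.1 K.
V constant ⇒ P ∝ T: V₂ = V₁; P₂ = P₁·(T₂/T₁) = 1.915 bar.
Adiabatic (γ = 1.40), T V^(γ−1) and P V^γ constant: P₃ = P₂·(T₃/T₂)^(γ/(γ−1)) = 2.616 bar; V₃ = V₂·(T₂/T₃)^(1/(γ−1)) = 33.78 L.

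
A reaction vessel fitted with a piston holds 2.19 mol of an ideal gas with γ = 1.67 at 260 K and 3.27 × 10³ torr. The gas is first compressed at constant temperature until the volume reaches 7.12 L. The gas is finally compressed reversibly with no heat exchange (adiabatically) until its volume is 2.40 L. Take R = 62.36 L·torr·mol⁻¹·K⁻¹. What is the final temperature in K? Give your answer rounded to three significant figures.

From PV = nRT: V₁ = nRT₁/P₁ = 10.86 L.
Isothermal, so P V is constant: T₂ = T₁; P₂ = P₁·(V₁/V₂) = 4987 torr.
Adiabatic (γ = 1.67), T V^(γ−1) and P V^γ constant: T₃ = T₂·(V₂/V₃)^(γ−1) = 538.8 K; P₃ = P₂·(V₂/V₃)^γ = 3.066e+04 torr.

T₃ ≈ 539 K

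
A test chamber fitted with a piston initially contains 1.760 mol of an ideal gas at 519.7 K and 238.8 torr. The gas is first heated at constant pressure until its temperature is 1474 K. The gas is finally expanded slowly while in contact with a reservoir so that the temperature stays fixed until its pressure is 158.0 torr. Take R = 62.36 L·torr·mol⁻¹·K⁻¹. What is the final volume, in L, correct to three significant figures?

From PV = nRT: V₁ = nRT₁/P₁ = 238.9 L.
P constant ⇒ V ∝ T: P₂ = P₁; V₂ = V₁·(T₂/T₁) = 677.5 L.
T constant ⇒ Boyle's law P V = const: T₃ = T₂; V₃ = V₂·(P₂/P₃) = 1024 L.

V₃ ≈ 1.02e+03 L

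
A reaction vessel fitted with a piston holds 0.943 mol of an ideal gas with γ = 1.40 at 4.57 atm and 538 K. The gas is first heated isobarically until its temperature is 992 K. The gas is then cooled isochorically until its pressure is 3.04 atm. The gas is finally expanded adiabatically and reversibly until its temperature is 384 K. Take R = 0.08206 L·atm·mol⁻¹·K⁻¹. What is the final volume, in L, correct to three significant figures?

V₄ ≈ 65.0 L

From PV = nRT: V₁ = nRT₁/P₁ = 9.110 L.
P constant ⇒ V ∝ T: P₂ = P₁; V₂ = V₁·(T₂/T₁) = 16.80 L.
Isochoric, so P/T is constant: V₃ = V₂; T₃ = T₂·(P₃/P₂) = 659.9 K.
Adiabatic (γ = 1.40), T V^(γ−1) and P V^γ constant: P₄ = P₃·(T₄/T₃)^(γ/(γ−1)) = 0.4570 atm; V₄ = V₃·(T₃/T₄)^(1/(γ−1)) = 65.03 L.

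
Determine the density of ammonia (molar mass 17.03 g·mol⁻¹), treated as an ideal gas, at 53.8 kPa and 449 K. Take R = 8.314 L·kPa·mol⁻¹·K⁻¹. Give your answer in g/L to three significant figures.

ρ ≈ 0.245 g/L

ρ = PM/(RT) = (53.8 × 17.03) / (8.314 × 449.0)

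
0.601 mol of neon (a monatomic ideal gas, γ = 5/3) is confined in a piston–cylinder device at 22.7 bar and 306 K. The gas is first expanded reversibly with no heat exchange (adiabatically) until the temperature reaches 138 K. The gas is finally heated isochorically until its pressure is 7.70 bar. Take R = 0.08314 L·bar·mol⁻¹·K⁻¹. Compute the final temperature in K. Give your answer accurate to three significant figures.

From PV = nRT: V₁ = nRT₁/P₁ = 0.6736 L.
Reversible adiabatic, γ = 5/3: P₂ = P₁·(T₂/T₁)^(γ/(γ−1)) = 3.100 bar; V₂ = V₁·(T₁/T₂)^(1/(γ−1)) = 2.224 L.
Isochoric, so P/T is constant: V₃ = V₂; T₃ = T₂·(P₃/P₂) = 342.7 K.

T₃ ≈ 343 K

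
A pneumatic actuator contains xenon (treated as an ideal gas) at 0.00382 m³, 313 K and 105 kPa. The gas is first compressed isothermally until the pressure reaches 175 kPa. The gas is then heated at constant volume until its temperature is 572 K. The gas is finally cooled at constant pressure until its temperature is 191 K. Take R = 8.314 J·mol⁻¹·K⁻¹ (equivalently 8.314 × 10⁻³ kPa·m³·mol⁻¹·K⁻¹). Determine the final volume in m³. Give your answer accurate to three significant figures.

T constant ⇒ Boyle's law P V = const: T₂ = T₁; V₂ = V₁·(P₁/P₂) = 0.002292 m³.
V constant ⇒ P ∝ T: V₃ = V₂; P₃ = P₂·(T₃/T₂) = 319.8 kPa.
Isobaric, so V/T is constant: P₄ = P₃; V₄ = V₃·(T₄/T₃) = 0.0007653 m³.

V₄ ≈ 0.000765 m³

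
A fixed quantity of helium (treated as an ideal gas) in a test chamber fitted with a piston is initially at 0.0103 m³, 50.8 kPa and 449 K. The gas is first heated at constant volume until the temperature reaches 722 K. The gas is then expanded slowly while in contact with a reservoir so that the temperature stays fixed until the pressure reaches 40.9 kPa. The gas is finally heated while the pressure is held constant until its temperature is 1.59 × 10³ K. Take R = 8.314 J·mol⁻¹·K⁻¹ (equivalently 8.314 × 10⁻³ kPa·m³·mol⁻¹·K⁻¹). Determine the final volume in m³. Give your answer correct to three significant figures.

V₄ ≈ 0.0453 m³

V constant ⇒ P ∝ T: V₂ = V₁; P₂ = P₁·(T₂/T₁) = 81.69 kPa.
T constant ⇒ Boyle's law P V = const: T₃ = T₂; V₃ = V₂·(P₂/P₃) = 0.02057 m³.
P constant ⇒ V ∝ T: P₄ = P₃; V₄ = V₃·(T₄/T₃) = 0.04530 m³.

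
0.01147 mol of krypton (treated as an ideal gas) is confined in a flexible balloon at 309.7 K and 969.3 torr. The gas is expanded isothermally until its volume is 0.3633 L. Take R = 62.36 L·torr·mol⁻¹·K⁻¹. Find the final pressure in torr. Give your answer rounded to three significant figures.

From PV = nRT: V₁ = nRT₁/P₁ = 0.2285 L.
Isothermal, so P V is constant: T₂ = T₁; P₂ = P₁·(V₁/V₂) = 609.7 torr.

P₂ ≈ 610 torr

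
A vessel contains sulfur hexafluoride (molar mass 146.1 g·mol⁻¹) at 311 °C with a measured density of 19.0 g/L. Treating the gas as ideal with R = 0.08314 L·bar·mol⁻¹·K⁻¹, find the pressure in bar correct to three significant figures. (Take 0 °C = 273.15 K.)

P ≈ 6.32 bar

ρ = PM/(RT) ⇒ P = ρRT/M = (19.0 × 0.08314 × 584.1) / 146.1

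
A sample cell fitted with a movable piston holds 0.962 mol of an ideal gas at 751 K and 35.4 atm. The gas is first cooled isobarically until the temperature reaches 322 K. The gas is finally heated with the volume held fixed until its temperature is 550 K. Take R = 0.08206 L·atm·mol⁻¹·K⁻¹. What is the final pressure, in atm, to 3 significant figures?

From PV = nRT: V₁ = nRT₁/P₁ = 1.675 L.
Isobaric, so V/T is constant: P₂ = P₁; V₂ = V₁·(T₂/T₁) = 0.7181 L.
V constant ⇒ P ∝ T: V₃ = V₂; P₃ = P₂·(T₃/T₂) = 60.47 atm.

P₃ ≈ 60.5 atm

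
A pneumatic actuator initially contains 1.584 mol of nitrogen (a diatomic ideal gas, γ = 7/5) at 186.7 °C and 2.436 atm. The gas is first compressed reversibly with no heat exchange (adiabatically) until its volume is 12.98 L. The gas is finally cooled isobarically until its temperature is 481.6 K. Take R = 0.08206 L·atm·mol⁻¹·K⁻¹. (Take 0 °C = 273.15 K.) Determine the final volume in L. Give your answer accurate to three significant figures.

V₃ ≈ 10.5 L

Convert: T₁ = 459.8 K.
From PV = nRT: V₁ = nRT₁/P₁ = 24.54 L.
Reversible adiabatic, γ = 7/5: T₂ = T₁·(V₁/V₂)^(γ−1) = 593.2 K; P₂ = P₁·(V₁/V₂)^γ = 5.941 atm.
Isobaric, so V/T is constant: P₃ = P₂; V₃ = V₂·(T₃/T₂) = 10.54 L.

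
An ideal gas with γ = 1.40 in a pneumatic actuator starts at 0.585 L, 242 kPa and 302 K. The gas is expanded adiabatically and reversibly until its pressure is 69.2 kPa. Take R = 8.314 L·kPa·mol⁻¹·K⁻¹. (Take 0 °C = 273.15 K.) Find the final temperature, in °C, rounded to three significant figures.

Adiabatic (γ = 1.40), T V^(γ−1) and P V^γ constant: T₂ = T₁·(P₂/P₁)^((γ−1)/γ) = 211.2 K; V₂ = V₁·(P₁/P₂)^(1/γ) = 1.431 L.

T₂ ≈ -62.0 °C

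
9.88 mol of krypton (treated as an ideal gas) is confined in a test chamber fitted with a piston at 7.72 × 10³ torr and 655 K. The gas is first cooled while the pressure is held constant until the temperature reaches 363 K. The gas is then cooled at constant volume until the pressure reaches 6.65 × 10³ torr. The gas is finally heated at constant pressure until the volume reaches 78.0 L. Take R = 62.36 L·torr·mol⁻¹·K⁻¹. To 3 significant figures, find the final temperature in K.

T₄ ≈ 842 K

From PV = nRT: V₁ = nRT₁/P₁ = 52.27 L.
Isobaric, so V/T is constant: P₂ = P₁; V₂ = V₁·(T₂/T₁) = 28.97 L.
Isochoric, so P/T is constant: V₃ = V₂; T₃ = T₂·(P₃/P₂) = 312.7 K.
P constant ⇒ V ∝ T: P₄ = P₃; T₄ = T₃·(V₄/V₃) = 841.9 K.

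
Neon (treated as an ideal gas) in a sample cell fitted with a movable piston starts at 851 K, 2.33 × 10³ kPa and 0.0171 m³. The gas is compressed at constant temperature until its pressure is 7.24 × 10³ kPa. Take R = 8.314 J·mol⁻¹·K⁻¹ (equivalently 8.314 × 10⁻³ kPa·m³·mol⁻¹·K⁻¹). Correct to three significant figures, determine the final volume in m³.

V₂ ≈ 0.00550 m³

Isothermal, so P V is constant: T₂ = T₁; V₂ = V₁·(P₁/P₂) = 0.005503 m³.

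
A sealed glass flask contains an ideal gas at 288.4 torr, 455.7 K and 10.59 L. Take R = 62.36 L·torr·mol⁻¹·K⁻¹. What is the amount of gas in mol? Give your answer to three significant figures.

PV = nRT ⇒ n = PV/(RT) = (288.4 × 10.59) / (62.36 × 455.7)

n ≈ 0.107 mol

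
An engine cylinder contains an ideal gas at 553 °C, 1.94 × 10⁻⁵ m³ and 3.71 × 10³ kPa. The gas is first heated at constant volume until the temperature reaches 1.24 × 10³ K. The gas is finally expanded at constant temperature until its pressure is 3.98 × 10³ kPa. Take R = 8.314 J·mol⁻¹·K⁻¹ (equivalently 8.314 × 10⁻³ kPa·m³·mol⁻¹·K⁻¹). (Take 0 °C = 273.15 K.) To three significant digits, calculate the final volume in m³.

Convert: T₁ = 826.1 K.
Isochoric, so P/T is constant: V₂ = V₁; P₂ = P₁·(T₂/T₁) = 5568 kPa.
Isothermal, so P V is constant: T₃ = T₂; V₃ = V₂·(P₂/P₃) = 2.714e-05 m³.

V₃ ≈ 2.71e-05 m³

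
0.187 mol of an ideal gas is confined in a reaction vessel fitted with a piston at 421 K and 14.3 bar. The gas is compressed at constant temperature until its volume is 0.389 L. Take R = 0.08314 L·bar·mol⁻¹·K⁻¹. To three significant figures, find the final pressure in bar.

P₂ ≈ 16.8 bar

From PV = nRT: V₁ = nRT₁/P₁ = 0.4577 L.
Isothermal, so P V is constant: T₂ = T₁; P₂ = P₁·(V₁/V₂) = 16.83 bar.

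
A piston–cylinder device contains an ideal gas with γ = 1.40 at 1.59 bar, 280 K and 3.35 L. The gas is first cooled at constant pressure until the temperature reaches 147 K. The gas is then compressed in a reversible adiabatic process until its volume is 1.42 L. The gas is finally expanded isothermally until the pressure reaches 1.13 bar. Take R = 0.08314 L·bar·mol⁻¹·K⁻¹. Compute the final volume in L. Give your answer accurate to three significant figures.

V₄ ≈ 2.70 L

Isobaric, so V/T is constant: P₂ = P₁; V₂ = V₁·(T₂/T₁) = 1.759 L.
Adiabatic (γ = 1.40), T V^(γ−1) and P V^γ constant: T₃ = T₂·(V₂/V₃)^(γ−1) = 160.1 K; P₃ = P₂·(V₂/V₃)^γ = 2.145 bar.
T constant ⇒ Boyle's law P V = const: T₄ = T₃; V₄ = V₃·(P₃/P₄) = 2.696 L.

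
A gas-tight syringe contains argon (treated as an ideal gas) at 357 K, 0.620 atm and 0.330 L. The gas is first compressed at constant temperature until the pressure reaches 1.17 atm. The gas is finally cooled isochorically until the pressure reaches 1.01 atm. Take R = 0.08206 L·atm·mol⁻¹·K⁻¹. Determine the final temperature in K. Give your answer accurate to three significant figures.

Isothermal, so P V is constant: T₂ = T₁; V₂ = V₁·(P₁/P₂) = 0.1749 L.
Isochoric, so P/T is constant: V₃ = V₂; T₃ = T₂·(P₃/P₂) = 308.2 K.

T₃ ≈ 308 K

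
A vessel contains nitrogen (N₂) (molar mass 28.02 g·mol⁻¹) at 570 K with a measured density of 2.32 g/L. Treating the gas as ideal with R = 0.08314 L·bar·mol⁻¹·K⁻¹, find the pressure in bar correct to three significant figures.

P ≈ 3.92 bar

ρ = PM/(RT) ⇒ P = ρRT/M = (2.32 × 0.08314 × 570.0) / 28.02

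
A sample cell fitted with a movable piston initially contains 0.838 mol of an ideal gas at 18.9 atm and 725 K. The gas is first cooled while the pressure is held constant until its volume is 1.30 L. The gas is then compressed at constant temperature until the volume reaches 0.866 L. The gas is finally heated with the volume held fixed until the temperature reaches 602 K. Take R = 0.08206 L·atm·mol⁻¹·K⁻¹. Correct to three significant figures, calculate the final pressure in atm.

From PV = nRT: V₁ = nRT₁/P₁ = 2.638 L.
P constant ⇒ V ∝ T: P₂ = P₁; T₂ = T₁·(V₂/V₁) = 357.3 K.
T constant ⇒ Boyle's law P V = const: T₃ = T₂; P₃ = P₂·(V₂/V₃) = 28.37 atm.
V constant ⇒ P ∝ T: V₄ = V₃; P₄ = P₃·(T₄/T₃) = 47.80 atm.

P₄ ≈ 47.8 atm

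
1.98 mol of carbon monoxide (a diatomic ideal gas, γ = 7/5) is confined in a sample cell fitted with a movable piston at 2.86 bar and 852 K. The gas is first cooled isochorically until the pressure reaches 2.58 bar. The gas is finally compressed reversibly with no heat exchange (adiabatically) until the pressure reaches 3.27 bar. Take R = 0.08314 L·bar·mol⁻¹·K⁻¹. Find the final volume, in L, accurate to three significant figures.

V₃ ≈ 41.4 L

From PV = nRT: V₁ = nRT₁/P₁ = 49.04 L.
V constant ⇒ P ∝ T: V₂ = V₁; T₂ = T₁·(P₂/P₁) = 768.6 K.
Reversible adiabatic, γ = 7/5: T₃ = T₂·(P₃/P₂)^((γ−1)/γ) = 822.4 K; V₃ = V₂·(P₂/P₃)^(1/γ) = 41.40 L.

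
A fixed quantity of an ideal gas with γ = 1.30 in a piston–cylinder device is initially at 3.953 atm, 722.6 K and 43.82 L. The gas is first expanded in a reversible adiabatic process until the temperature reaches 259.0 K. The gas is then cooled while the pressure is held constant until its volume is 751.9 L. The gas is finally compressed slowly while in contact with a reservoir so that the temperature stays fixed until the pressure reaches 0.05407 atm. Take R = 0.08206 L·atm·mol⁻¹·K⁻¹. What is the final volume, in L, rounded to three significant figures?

Adiabatic (γ = 1.30), T V^(γ−1) and P V^γ constant: P₂ = P₁·(T₂/T₁)^(γ/(γ−1)) = 0.04634 atm; V₂ = V₁·(T₁/T₂)^(1/(γ−1)) = 1340 L.
Isobaric, so V/T is constant: P₃ = P₂; T₃ = T₂·(V₃/V₂) = 145.4 K.
T constant ⇒ Boyle's law P V = const: T₄ = T₃; V₄ = V₃·(P₃/P₄) = 644.5 L.

V₄ ≈ 644 L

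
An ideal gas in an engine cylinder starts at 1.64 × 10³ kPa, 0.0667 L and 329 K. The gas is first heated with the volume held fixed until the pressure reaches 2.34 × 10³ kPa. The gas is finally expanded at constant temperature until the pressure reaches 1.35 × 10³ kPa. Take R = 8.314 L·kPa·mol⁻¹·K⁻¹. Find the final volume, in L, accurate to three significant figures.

V₃ ≈ 0.116 L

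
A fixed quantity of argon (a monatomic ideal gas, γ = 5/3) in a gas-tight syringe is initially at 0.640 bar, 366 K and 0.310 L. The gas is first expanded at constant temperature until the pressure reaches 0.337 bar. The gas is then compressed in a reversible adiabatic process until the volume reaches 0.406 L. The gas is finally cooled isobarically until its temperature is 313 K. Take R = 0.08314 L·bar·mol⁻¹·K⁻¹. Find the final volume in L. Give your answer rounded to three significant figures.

Isothermal, so P V is constant: T₂ = T₁; V₂ = V₁·(P₁/P₂) = 0.5887 L.
Reversible adiabatic, γ = 5/3: T₃ = T₂·(V₂/V₃)^(γ−1) = 468.9 K; P₃ = P₂·(V₂/V₃)^γ = 0.6260 bar.
Isobaric, so V/T is constant: P₄ = P₃; V₄ = V₃·(T₄/T₃) = 0.2710 L.

V₄ ≈ 0.271 L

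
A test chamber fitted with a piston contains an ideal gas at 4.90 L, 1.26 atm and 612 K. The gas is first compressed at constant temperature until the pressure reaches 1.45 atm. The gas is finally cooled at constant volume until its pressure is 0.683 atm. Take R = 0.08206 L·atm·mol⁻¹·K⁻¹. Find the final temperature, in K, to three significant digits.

T₃ ≈ 288 K

Isothermal, so P V is constant: T₂ = T₁; V₂ = V₁·(P₁/P₂) = 4.258 L.
Isochoric, so P/T is constant: V₃ = V₂; T₃ = T₂·(P₃/P₂) = 288.3 K.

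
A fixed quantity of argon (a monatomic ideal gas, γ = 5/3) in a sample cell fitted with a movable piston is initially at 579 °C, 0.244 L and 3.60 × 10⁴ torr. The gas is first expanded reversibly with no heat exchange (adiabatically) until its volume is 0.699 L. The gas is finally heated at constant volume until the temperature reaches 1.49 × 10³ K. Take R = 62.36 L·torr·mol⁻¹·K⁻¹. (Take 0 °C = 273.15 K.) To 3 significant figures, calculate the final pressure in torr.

Convert: T₁ = 852.1 K.
Adiabatic (γ = 5/3), T V^(γ−1) and P V^γ constant: T₂ = T₁·(V₁/V₂)^(γ−1) = 422.5 K; P₂ = P₁·(V₁/V₂)^γ = 6230 torr.
V constant ⇒ P ∝ T: V₃ = V₂; P₃ = P₂·(T₃/T₂) = 2.197e+04 torr.

P₃ ≈ 2.20e+04 torr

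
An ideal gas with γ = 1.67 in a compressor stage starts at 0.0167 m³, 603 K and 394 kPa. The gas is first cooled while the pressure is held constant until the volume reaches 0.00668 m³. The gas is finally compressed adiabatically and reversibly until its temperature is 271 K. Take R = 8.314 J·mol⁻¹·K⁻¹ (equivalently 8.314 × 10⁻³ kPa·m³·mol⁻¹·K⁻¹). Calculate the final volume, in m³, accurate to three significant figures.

P constant ⇒ V ∝ T: P₂ = P₁; T₂ = T₁·(V₂/V₁) = 241.2 K.
Adiabatic (γ = 1.67), T V^(γ−1) and P V^γ constant: P₃ = P₂·(T₃/T₂)^(γ/(γ−1)) = 526.7 kPa; V₃ = V₂·(T₂/T₃)^(1/(γ−1)) = 0.005614 m³.

V₃ ≈ 0.00561 m³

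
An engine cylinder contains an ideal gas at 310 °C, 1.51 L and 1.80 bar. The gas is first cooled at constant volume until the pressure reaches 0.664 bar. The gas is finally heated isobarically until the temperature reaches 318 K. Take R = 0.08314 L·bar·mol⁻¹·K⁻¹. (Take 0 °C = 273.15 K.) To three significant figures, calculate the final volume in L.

V₃ ≈ 2.23 L

Convert: T₁ = 583.1 K.
Isochoric, so P/T is constant: V₂ = V₁; T₂ = T₁·(P₂/P₁) = 215.1 K.
P constant ⇒ V ∝ T: P₃ = P₂; V₃ = V₂·(T₃/T₂) = 2.232 L.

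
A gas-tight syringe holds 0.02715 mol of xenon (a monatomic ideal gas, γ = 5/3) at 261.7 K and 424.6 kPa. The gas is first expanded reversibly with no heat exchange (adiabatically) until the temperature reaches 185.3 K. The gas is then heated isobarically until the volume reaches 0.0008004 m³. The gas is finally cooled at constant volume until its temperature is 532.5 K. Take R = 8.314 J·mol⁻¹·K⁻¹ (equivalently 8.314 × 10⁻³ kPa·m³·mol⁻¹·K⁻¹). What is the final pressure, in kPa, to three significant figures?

From PV = nRT: V₁ = nRT₁/P₁ = 0.0001391 m³.
Reversible adiabatic, γ = 5/3: P₂ = P₁·(T₂/T₁)^(γ/(γ−1)) = 179.1 kPa; V₂ = V₁·(T₁/T₂)^(1/(γ−1)) = 0.0002335 m³.
P constant ⇒ V ∝ T: P₃ = P₂; T₃ = T₂·(V₃/V₂) = 635.2 K.
V constant ⇒ P ∝ T: V₄ = V₃; P₄ = P₃·(T₄/T₃) = 150.2 kPa.

P₄ ≈ 150 kPa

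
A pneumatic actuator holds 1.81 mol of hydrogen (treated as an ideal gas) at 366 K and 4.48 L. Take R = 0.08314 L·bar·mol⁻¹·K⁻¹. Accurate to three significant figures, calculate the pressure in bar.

PV = nRT ⇒ P = nRT/V = (1.81 × 0.08314 × 366) / 4.48

P ≈ 12.3 bar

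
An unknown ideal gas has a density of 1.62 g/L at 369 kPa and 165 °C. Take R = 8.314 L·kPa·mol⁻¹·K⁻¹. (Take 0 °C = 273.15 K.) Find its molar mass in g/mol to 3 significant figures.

M ≈ 16.0 g/mol

ρ = PM/(RT) ⇒ M = ρRT/P = (1.62 × 8.314 × 438.1) / 369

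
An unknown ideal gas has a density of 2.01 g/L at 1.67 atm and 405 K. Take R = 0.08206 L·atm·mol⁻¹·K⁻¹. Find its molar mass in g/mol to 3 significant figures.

M ≈ 40.0 g/mol

ρ = PM/(RT) ⇒ M = ρRT/P = (2.01 × 0.08206 × 405.0) / 1.67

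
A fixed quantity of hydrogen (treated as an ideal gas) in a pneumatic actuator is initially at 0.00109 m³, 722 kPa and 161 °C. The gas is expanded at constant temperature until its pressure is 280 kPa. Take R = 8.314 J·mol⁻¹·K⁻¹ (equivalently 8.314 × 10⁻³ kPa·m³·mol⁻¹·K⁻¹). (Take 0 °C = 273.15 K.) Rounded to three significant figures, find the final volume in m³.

Convert: T₁ = 434.1 K.
Isothermal, so P V is constant: T₂ = T₁; V₂ = V₁·(P₁/P₂) = 0.002811 m³.

V₂ ≈ 0.00281 m³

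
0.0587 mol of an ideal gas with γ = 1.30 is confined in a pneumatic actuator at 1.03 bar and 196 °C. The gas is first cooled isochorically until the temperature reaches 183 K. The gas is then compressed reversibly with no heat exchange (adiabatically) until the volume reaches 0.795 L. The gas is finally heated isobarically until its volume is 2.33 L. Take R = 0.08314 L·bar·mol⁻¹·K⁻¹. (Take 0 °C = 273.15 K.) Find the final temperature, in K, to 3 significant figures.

T₄ ≈ 730 K

Convert: T₁ = 469.1 K.
From PV = nRT: V₁ = nRT₁/P₁ = 2.223 L.
V constant ⇒ P ∝ T: V₂ = V₁; P₂ = P₁·(T₂/T₁) = 0.4018 bar.
Adiabatic (γ = 1.30), T V^(γ−1) and P V^γ constant: T₃ = T₂·(V₂/V₃)^(γ−1) = 249.1 K; P₃ = P₂·(V₂/V₃)^γ = 1.529 bar.
Isobaric, so V/T is constant: P₄ = P₃; T₄ = T₃·(V₄/V₃) = 730.1 K.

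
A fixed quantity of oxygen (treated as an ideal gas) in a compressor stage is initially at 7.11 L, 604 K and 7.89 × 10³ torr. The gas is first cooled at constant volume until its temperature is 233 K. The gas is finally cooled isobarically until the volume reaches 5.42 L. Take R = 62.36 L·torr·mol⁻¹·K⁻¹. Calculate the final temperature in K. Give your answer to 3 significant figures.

T₃ ≈ 178 K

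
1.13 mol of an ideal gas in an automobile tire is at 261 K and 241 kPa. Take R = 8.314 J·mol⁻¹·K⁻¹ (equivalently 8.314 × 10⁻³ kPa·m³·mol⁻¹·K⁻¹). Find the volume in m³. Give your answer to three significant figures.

PV = nRT ⇒ V = nRT/P = (1.13 × 8.314 × 10⁻³ × 261) / 241

V ≈ 0.0102 m³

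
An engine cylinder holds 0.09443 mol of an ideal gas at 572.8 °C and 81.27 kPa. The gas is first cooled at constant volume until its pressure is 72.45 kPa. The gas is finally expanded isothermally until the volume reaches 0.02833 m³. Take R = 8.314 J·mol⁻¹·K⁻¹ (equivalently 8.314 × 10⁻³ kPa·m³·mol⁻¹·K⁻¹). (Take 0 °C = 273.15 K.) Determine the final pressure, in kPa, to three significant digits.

Convert: T₁ = 845.9 K.
From PV = nRT: V₁ = nRT₁/P₁ = 0.008172 m³.
Isochoric, so P/T is constant: V₂ = V₁; T₂ = T₁·(P₂/P₁) = 754.1 K.
Isothermal, so P V is constant: T₃ = T₂; P₃ = P₂·(V₂/V₃) = 20.90 kPa.

P₃ ≈ 20.9 kPa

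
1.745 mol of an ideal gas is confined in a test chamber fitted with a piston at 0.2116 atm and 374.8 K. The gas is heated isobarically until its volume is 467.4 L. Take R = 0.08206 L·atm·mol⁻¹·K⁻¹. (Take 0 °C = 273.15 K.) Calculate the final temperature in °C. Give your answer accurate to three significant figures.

T₂ ≈ 418 °C

From PV = nRT: V₁ = nRT₁/P₁ = 253.6 L.
Isobaric, so V/T is constant: P₂ = P₁; T₂ = T₁·(V₂/V₁) = 690.7 K.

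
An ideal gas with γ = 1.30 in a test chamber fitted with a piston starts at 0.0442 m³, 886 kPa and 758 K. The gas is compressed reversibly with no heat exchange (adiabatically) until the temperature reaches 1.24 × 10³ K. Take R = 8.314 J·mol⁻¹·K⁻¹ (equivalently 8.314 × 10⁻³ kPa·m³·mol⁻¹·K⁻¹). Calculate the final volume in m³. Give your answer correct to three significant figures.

Reversible adiabatic, γ = 1.30: P₂ = P₁·(T₂/T₁)^(γ/(γ−1)) = 7476 kPa; V₂ = V₁·(T₁/T₂)^(1/(γ−1)) = 0.008569 m³.

V₂ ≈ 0.00857 m³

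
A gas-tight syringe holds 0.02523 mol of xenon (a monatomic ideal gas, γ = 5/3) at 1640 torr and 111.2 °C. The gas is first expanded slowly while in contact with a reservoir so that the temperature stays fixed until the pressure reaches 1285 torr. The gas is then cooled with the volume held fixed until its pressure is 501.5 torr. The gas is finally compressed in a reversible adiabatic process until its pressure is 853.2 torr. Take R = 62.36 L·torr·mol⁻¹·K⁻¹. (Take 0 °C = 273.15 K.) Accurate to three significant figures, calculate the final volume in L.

V₄ ≈ 0.342 L

Convert: T₁ = 384.3 K.
From PV = nRT: V₁ = nRT₁/P₁ = 0.3687 L.
Isothermal, so P V is constant: T₂ = T₁; V₂ = V₁·(P₁/P₂) = 0.4706 L.
V constant ⇒ P ∝ T: V₃ = V₂; T₃ = T₂·(P₃/P₂) = 150.0 K.
Adiabatic (γ = 5/3), T V^(γ−1) and P V^γ constant: T₄ = T₃·(P₄/P₃)^((γ−1)/γ) = 185.5 K; V₄ = V₃·(P₃/P₄)^(1/γ) = 0.3421 L.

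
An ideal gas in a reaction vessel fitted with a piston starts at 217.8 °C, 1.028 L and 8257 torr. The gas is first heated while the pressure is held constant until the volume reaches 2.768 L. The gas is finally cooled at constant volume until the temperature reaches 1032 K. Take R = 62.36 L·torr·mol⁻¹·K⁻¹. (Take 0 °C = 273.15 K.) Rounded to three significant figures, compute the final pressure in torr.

Convert: T₁ = 490.9 K.
Isobaric, so V/T is constant: P₂ = P₁; T₂ = T₁·(V₂/V₁) = 1322 K.
V constant ⇒ P ∝ T: V₃ = V₂; P₃ = P₂·(T₃/T₂) = 6446 torr.

P₃ ≈ 6.45e+03 torr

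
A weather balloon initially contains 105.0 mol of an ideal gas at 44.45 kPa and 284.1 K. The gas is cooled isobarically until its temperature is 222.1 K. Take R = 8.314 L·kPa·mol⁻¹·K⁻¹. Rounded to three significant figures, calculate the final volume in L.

V₂ ≈ 4.36e+03 L

From PV = nRT: V₁ = nRT₁/P₁ = 5580 L.
Isobaric, so V/T is constant: P₂ = P₁; V₂ = V₁·(T₂/T₁) = 4362 L.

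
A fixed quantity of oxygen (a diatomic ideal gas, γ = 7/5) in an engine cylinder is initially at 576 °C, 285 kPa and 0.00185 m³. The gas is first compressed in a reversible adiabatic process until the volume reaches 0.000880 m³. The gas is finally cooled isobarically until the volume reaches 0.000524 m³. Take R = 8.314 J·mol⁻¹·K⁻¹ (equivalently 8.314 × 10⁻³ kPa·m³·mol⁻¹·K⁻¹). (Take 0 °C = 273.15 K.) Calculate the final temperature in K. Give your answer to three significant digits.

T₃ ≈ 681 K

Convert: T₁ = 849.1 K.
Reversible adiabatic, γ = 7/5: T₂ = T₁·(V₁/V₂)^(γ−1) = 1143 K; P₂ = P₁·(V₁/V₂)^γ = 806.5 kPa.
P constant ⇒ V ∝ T: P₃ = P₂; T₃ = T₂·(V₃/V₂) = 680.6 K.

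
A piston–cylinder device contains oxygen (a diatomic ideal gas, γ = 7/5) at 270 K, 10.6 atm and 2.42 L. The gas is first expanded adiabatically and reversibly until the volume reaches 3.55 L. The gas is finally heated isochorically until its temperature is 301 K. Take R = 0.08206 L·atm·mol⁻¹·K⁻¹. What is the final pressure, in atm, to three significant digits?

Reversible adiabatic, γ = 7/5: T₂ = T₁·(V₁/V₂)^(γ−1) = 231.6 K; P₂ = P₁·(V₁/V₂)^γ = 6.199 atm.
Isochoric, so P/T is constant: V₃ = V₂; P₃ = P₂·(T₃/T₂) = 8.056 atm.

P₃ ≈ 8.06 atm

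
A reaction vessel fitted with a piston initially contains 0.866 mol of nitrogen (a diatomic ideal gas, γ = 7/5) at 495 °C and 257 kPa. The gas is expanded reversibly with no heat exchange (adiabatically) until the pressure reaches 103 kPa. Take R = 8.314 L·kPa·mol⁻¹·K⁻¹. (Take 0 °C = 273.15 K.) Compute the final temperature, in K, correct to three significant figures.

T₂ ≈ 592 K

Convert: T₁ = 768.1 K.
From PV = nRT: V₁ = nRT₁/P₁ = 21.52 L.
Adiabatic (γ = 7/5), T V^(γ−1) and P V^γ constant: T₂ = T₁·(P₂/P₁)^((γ−1)/γ) = 591.5 K; V₂ = V₁·(P₁/P₂)^(1/γ) = 41.35 L.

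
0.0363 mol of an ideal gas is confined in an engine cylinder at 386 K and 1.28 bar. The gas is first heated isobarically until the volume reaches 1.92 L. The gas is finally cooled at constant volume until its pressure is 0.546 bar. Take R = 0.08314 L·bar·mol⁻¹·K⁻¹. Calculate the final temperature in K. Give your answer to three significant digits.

From PV = nRT: V₁ = nRT₁/P₁ = 0.9101 L.
P constant ⇒ V ∝ T: P₂ = P₁; T₂ = T₁·(V₂/V₁) = 814.3 K.
Isochoric, so P/T is constant: V₃ = V₂; T₃ = T₂·(P₃/P₂) = 347.4 K.

T₃ ≈ 347 K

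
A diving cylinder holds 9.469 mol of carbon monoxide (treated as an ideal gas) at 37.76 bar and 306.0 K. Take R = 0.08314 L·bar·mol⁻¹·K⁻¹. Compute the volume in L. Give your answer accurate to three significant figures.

PV = nRT ⇒ V = nRT/P = (9.469 × 0.08314 × 306.0) / 37.76

V ≈ 6.38 L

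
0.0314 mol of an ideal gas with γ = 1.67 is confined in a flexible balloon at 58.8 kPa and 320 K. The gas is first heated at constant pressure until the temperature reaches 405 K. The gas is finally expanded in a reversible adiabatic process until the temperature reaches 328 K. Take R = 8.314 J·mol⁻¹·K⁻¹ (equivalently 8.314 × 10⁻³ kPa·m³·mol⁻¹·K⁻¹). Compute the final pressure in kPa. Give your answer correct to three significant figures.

P₃ ≈ 34.8 kPa

From PV = nRT: V₁ = nRT₁/P₁ = 0.001421 m³.
Isobaric, so V/T is constant: P₂ = P₁; V₂ = V₁·(T₂/T₁) = 0.001798 m³.
Reversible adiabatic, γ = 1.67: P₃ = P₂·(T₃/T₂)^(γ/(γ−1)) = 34.76 kPa; V₃ = V₂·(T₂/T₃)^(1/(γ−1)) = 0.002463 m³.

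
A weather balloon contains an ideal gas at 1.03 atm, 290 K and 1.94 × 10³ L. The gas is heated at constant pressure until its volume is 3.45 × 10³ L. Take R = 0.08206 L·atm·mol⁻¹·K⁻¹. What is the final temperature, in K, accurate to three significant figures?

T₂ ≈ 516 K

Isobaric, so V/T is constant: P₂ = P₁; T₂ = T₁·(V₂/V₁) = 515.7 K.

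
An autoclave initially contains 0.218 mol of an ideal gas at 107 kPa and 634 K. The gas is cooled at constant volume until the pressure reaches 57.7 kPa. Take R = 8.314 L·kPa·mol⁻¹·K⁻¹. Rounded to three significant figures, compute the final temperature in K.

From PV = nRT: V₁ = nRT₁/P₁ = 10.74 L.
Isochoric, so P/T is constant: V₂ = V₁; T₂ = T₁·(P₂/P₁) = 341.9 K.

T₂ ≈ 342 K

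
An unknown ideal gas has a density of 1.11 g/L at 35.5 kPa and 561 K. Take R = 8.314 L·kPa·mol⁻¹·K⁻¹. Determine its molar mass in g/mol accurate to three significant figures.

M ≈ 146 g/mol

ρ = PM/(RT) ⇒ M = ρRT/P = (1.11 × 8.314 × 561.0) / 35.5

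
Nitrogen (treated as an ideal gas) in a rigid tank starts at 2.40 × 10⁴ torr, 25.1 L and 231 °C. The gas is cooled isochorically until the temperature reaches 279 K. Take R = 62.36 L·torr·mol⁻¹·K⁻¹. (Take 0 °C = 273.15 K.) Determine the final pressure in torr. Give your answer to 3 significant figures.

P₂ ≈ 1.33e+04 torr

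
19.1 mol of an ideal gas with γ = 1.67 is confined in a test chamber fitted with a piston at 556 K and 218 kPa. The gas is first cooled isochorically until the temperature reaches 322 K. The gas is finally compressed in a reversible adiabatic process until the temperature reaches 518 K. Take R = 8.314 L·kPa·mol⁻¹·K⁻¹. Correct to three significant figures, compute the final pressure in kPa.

P₃ ≈ 413 kPa

From PV = nRT: V₁ = nRT₁/P₁ = 405.0 L.
Isochoric, so P/T is constant: V₂ = V₁; P₂ = P₁·(T₂/T₁) = 126.3 kPa.
Adiabatic (γ = 1.67), T V^(γ−1) and P V^γ constant: P₃ = P₂·(T₃/T₂)^(γ/(γ−1)) = 412.9 kPa; V₃ = V₂·(T₂/T₃)^(1/(γ−1)) = 199.2 L.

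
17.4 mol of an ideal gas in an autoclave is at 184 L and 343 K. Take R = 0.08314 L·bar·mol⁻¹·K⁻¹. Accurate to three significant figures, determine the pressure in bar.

P ≈ 2.70 bar

PV = nRT ⇒ P = nRT/V = (17.4 × 0.08314 × 343) / 184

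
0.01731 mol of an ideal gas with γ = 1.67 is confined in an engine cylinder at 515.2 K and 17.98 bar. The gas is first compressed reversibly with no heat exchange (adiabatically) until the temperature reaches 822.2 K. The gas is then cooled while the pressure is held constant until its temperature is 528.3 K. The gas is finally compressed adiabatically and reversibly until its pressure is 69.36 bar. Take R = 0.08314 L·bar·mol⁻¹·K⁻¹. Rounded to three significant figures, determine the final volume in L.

V₄ ≈ 0.0118 L

From PV = nRT: V₁ = nRT₁/P₁ = 0.04124 L.
Reversible adiabatic, γ = 1.67: P₂ = P₁·(T₂/T₁)^(γ/(γ−1)) = 57.65 bar; V₂ = V₁·(T₁/T₂)^(1/(γ−1)) = 0.02053 L.
P constant ⇒ V ∝ T: P₃ = P₂; V₃ = V₂·(T₃/T₂) = 0.01319 L.
Adiabatic (γ = 1.67), T V^(γ−1) and P V^γ constant: T₄ = T₃·(P₄/P₃)^((γ−1)/γ) = 569.0 K; V₄ = V₃·(P₃/P₄)^(1/γ) = 0.01181 L.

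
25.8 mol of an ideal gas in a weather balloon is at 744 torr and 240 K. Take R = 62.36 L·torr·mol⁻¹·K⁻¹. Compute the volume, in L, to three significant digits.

V ≈ 519 L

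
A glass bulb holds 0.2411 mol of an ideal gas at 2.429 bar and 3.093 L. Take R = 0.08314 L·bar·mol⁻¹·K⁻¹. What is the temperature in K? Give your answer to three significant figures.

T ≈ 375 K

PV = nRT ⇒ T = PV/(nR) = (2.429 × 3.093) / (0.2411 × 0.08314)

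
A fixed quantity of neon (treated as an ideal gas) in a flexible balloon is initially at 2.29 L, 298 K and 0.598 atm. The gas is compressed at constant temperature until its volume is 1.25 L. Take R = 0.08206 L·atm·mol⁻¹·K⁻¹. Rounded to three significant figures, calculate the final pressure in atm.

T constant ⇒ Boyle's law P V = const: T₂ = T₁; P₂ = P₁·(V₁/V₂) = 1.096 atm.

P₂ ≈ 1.10 atm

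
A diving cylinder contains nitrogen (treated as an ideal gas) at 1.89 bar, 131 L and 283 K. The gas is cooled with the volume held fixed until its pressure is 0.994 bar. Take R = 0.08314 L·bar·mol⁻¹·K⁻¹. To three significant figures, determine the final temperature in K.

T₂ ≈ 149 K

Isochoric, so P/T is constant: V₂ = V₁; T₂ = T₁·(P₂/P₁) = 148.8 K.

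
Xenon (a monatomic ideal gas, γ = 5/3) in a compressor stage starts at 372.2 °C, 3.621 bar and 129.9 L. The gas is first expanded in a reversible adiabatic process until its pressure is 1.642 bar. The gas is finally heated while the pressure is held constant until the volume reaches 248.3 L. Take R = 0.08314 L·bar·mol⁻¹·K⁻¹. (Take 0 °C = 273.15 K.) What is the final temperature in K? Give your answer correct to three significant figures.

T₃ ≈ 559 K

Convert: T₁ = 645.3 K.
Adiabatic (γ = 5/3), T V^(γ−1) and P V^γ constant: T₂ = T₁·(P₂/P₁)^((γ−1)/γ) = 470.3 K; V₂ = V₁·(P₁/P₂)^(1/γ) = 208.8 L.
Isobaric, so V/T is constant: P₃ = P₂; T₃ = T₂·(V₃/V₂) = 559.4 K.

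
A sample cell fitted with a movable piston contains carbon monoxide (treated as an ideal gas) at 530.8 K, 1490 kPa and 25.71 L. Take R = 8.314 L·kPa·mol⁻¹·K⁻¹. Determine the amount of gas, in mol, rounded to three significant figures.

PV = nRT ⇒ n = PV/(RT) = (1490 × 25.71) / (8.314 × 530.8)

n ≈ 8.68 mol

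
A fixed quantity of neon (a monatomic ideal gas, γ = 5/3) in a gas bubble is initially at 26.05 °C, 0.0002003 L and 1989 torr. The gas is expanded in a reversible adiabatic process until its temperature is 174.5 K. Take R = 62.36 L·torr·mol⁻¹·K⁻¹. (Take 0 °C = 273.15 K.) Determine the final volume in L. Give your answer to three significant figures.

V₂ ≈ 0.000450 L

Convert: T₁ = 299.2 K.
Reversible adiabatic, γ = 5/3: P₂ = P₁·(T₂/T₁)^(γ/(γ−1)) = 516.7 torr; V₂ = V₁·(T₁/T₂)^(1/(γ−1)) = 0.0004497 L.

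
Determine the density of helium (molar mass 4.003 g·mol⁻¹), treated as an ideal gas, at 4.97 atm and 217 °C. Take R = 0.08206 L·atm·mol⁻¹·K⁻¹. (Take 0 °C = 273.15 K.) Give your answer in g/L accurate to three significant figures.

ρ ≈ 0.495 g/L

ρ = PM/(RT) = (4.97 × 4.003) / (0.08206 × 490.1)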